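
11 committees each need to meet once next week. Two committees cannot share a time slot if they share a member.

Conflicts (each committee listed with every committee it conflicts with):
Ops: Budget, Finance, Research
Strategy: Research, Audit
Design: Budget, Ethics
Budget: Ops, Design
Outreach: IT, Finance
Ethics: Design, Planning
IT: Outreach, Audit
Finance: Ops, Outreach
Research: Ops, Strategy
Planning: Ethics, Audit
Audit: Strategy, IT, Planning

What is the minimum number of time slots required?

The cycle Audit-Strategy-Research-Ops-Finance-Outreach-IT-Audit has odd length 7, so it cannot be 2-colored; at least 3 time slots are needed.
3 time slots suffice: Ops=1, Strategy=3, Design=3, Budget=2, Outreach=1, Ethics=1, IT=2, Finance=2, Research=2, Planning=2, Audit=1. Every pair that conflicts lands in different time slots.

3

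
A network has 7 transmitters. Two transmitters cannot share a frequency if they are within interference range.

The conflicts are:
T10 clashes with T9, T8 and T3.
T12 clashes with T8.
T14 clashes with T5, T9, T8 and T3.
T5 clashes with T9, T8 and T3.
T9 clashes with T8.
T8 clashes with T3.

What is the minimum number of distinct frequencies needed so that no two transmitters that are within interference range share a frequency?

T14, T5, T9, T8 are mutually in conflict, so at least 4 frequencies are needed.
4 frequencies suffice: frequency 1 → {T8}; frequency 2 → {T10, T12, T5}; frequency 3 → {T9, T3}; frequency 4 → {T14}. No two conflicting transmitters share a frequency.

4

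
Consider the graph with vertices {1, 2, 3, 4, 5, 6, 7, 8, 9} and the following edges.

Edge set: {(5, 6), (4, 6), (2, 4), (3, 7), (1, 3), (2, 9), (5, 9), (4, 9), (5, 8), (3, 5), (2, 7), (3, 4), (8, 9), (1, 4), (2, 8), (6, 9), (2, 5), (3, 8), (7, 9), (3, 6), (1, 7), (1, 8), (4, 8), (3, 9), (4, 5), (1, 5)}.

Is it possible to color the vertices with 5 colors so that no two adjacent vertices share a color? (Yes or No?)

The chromatic number is 5. 3, 4, 5, 6, 9 are mutually adjacent (a clique of size 5), so at least 5 colors are needed.
5 colors suffice: color a → {1, 9}; color b → {5, 7}; color c → {2, 3}; color d → {4}; color e → {6, 8}.
That is already a proper 5-coloring.

Yes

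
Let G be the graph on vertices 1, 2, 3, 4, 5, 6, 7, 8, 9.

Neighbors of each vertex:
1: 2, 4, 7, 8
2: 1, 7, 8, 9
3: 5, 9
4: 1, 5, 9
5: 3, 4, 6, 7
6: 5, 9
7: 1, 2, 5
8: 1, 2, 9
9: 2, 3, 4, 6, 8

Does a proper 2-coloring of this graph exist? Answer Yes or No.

1, 2, 8 are mutually adjacent, so at least 3 colors are needed.
So 2 colors are not enough.

No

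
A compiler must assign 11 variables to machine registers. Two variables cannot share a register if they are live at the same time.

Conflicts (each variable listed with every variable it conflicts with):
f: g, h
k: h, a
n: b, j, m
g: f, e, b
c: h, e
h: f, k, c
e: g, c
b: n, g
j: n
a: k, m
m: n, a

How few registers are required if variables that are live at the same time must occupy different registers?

The cycle f-h-c-e-g-f has odd length 5, so it cannot be 2-colored; at least 3 registers are needed.
3 registers suffice: register 1 → {n, g, h, a}; register 2 → {f, k, c, b, j, m}; register 3 → {e}. Each listed conflict is separated.

3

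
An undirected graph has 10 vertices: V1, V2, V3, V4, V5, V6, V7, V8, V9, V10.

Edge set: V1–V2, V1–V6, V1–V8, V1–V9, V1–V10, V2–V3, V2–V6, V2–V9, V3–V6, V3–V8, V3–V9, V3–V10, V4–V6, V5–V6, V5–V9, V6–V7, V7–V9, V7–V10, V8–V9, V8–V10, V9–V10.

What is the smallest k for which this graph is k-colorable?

4

V1, V8, V9, V10 form a clique, so at least 4 colors are needed.
A valid assignment using 4 colors: V1=blue, V2=green, V3=blue, V4=blue, V5=blue, V6=red, V7=blue, V8=yellow, V9=red, V10=green. Each edge has distinct colors on its endpoints.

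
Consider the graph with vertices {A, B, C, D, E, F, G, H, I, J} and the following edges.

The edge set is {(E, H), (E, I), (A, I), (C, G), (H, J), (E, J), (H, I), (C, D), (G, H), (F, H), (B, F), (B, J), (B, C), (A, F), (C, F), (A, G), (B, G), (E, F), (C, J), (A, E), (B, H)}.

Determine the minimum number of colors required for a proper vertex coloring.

A, E, I form a triangle, so at least 3 colors are needed.
One proper 3-coloring: A=1, B=3, C=1, D=2, E=3, F=2, G=2, H=1, I=2, J=2. Every edge joins two different colors.

3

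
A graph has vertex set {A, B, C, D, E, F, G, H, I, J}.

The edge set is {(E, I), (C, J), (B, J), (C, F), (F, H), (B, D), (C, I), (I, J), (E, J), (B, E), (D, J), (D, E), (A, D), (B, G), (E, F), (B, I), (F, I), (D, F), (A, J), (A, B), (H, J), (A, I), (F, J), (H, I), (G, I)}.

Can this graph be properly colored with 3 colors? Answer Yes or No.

A, B, D, J form a clique, so at least 4 colors are needed.
So 3 colors are not enough.

No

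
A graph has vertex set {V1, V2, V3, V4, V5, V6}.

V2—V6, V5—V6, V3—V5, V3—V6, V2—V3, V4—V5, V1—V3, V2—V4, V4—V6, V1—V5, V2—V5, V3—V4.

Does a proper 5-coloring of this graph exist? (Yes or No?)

The chromatic number is 5. V2, V3, V4, V5, V6 are pairwise adjacent (a clique of size 5), so at least 5 colors are needed.
5 colors suffice: V1=green, V2=yellow, V3=blue, V4=green, V5=red, V6=purple.
That is already a proper 5-coloring.

Yes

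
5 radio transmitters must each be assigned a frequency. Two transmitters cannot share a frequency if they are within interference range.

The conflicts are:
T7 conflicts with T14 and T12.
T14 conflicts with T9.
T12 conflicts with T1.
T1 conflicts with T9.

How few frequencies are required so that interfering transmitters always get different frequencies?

3

The cycle T14-T7-T12-T1-T9-T14 has odd length 5, so it cannot be 2-colored; at least 3 frequencies are needed.
3 frequencies suffice: frequency 1 → {T12, T9}; frequency 2 → {T7, T1}; frequency 3 → {T14}. Every pair that conflicts lands in different frequencies.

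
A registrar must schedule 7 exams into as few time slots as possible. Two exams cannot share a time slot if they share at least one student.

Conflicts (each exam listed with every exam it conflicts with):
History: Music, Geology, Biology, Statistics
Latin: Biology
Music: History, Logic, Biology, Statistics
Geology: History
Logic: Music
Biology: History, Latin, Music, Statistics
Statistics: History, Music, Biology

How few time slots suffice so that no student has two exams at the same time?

4

History, Music, Biology, Statistics all conflict with each other, so at least 4 time slots are needed.
4 time slots suffice: time slot 1 → {Geology, Logic, Biology}; time slot 2 → {Latin, Music}; time slot 3 → {History}; time slot 4 → {Statistics}. Each listed conflict is separated.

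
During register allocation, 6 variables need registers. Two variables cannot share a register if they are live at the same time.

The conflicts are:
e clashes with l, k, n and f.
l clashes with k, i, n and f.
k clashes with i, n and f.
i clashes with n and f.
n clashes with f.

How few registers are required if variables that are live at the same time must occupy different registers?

e, l, k, n, f are mutually in conflict, so at least 5 registers are needed.
5 registers suffice: register 1 → {n}; register 2 → {f}; register 3 → {l}; register 4 → {k}; register 5 → {e, i}. Every pair that conflicts lands in different registers.

5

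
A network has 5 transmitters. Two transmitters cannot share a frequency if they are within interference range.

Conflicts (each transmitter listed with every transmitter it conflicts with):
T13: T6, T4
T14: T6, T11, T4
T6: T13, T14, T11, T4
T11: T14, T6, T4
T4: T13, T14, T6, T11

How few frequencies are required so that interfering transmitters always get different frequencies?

4

T14, T6, T11, T4 are mutually in conflict, so at least 4 frequencies are needed.
4 frequencies suffice: frequency 1 → {T4}; frequency 2 → {T6}; frequency 3 → {T13, T11}; frequency 4 → {T14}. Every pair that conflicts lands in different frequencies.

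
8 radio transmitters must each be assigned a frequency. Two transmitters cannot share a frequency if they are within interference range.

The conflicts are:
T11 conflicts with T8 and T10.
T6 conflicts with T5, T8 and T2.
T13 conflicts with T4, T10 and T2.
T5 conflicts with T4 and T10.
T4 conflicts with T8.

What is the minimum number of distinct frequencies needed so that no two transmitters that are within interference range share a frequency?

The cycle T8-T11-T10-T5-T6-T8 has odd length 5, so it cannot be 2-colored; at least 3 frequencies are needed.
A valid assignment using 3 frequencies: T11=2, T6=3, T13=2, T5=2, T4=3, T8=1, T10=1, T2=1. Each listed conflict is separated.

3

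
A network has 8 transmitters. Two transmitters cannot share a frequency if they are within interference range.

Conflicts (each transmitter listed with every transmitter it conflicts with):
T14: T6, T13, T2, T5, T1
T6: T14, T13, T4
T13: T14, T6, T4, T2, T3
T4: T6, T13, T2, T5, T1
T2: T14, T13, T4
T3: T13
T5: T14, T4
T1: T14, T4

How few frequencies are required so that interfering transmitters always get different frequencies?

T13, T4, T2 all conflict with each other, so at least 3 frequencies are needed.
3 frequencies suffice: frequency 1 → {T13, T5, T1}; frequency 2 → {T14, T4, T3}; frequency 3 → {T6, T2}. Each listed conflict is separated.

3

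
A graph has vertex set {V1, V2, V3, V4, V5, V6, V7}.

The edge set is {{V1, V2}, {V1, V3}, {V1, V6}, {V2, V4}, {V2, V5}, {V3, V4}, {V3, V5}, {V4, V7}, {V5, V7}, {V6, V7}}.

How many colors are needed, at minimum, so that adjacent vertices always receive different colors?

The cycle V4-V7-V6-V1-V3-V4 has odd length 5, so it cannot be 2-colored; at least 3 colors are needed.
3 colors suffice: color 1 → {V1, V4, V5}; color 2 → {V2, V3, V7}; color 3 → {V6}. No two adjacent vertices share a color.

3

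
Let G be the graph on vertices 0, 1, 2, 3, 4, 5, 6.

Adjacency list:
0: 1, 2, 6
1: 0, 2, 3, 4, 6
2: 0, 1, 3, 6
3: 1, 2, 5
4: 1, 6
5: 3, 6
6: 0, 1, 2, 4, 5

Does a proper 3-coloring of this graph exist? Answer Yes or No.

0, 1, 2, 6 are pairwise adjacent (a clique of size 4), so at least 4 colors are needed.
So 3 colors are not enough.

No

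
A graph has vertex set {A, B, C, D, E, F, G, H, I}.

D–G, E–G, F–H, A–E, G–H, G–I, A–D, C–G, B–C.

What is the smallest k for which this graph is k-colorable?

C and G are adjacent, so at least 2 colors are needed.
2 colors suffice: A=red, B=red, C=blue, D=blue, E=blue, F=red, G=red, H=blue, I=blue. Every edge joins two different colors.

2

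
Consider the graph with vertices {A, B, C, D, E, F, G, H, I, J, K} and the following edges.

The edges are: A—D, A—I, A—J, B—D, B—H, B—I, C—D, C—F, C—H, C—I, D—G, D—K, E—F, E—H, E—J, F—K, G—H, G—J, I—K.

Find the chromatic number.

2

G and J are adjacent, so at least 2 colors are needed.
One proper 2-coloring: A=2, B=2, C=2, D=1, E=2, F=1, G=2, H=1, I=1, J=1, K=2. No two adjacent vertices share a color.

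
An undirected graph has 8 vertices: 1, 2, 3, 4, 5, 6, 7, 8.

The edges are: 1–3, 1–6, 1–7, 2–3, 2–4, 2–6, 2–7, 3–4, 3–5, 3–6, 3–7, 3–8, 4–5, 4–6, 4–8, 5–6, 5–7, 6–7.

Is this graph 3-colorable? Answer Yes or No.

2, 3, 4, 6 form a clique, so at least 4 colors are needed.
So 3 colors are not enough.

No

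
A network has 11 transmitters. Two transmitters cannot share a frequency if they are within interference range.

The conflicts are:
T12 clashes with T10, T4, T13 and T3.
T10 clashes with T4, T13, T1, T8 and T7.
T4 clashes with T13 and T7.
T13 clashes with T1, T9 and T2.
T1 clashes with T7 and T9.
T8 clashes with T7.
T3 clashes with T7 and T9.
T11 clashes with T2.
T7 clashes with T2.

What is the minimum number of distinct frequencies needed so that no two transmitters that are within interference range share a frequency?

T12, T10, T4, T13 all conflict with each other, so at least 4 frequencies are needed.
Using 4 frequencies: T12=4, T10=2, T4=3, T13=1, T1=3, T8=3, T3=3, T11=1, T7=1, T9=2, T2=2. No two conflicting transmitters share a frequency.

4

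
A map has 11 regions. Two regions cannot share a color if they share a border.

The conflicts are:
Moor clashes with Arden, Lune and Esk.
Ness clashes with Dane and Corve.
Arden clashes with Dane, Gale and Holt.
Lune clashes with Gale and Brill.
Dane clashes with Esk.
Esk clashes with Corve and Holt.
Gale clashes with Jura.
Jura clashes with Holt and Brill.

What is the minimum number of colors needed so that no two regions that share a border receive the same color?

2

Jura and Brill conflict, so at least 2 colors are needed.
A valid assignment using 2 colors: Moor=2, Ness=1, Arden=1, Lune=1, Dane=2, Esk=1, Gale=2, Corve=2, Jura=1, Holt=2, Brill=2. No two conflicting regions share a color.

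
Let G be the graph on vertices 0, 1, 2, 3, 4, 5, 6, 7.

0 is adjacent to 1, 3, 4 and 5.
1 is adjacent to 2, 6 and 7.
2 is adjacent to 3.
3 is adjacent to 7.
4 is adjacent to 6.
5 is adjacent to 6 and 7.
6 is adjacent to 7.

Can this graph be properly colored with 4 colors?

Yes

The chromatic number is 3. 1, 6, 7 form a triangle, so at least 3 colors are needed.
A valid assignment using 3 colors: 0=red, 1=green, 2=red, 3=blue, 4=green, 5=green, 6=blue, 7=red.
Since 4 ≥ 3, a proper 4-coloring certainly exists.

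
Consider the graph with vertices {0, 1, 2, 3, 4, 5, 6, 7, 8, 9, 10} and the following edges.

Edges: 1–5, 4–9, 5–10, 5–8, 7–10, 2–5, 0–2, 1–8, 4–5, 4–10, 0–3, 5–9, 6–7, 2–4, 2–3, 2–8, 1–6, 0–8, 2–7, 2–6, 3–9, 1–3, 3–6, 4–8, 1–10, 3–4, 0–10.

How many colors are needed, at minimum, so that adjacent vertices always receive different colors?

4

2, 4, 5, 8 are pairwise adjacent (a clique of size 4), so at least 4 colors are needed.
4 colors suffice: color a → {2, 9, 10}; color b → {3, 5, 7}; color c → {0, 1, 4}; color d → {6, 8}. Every edge joins two different colors.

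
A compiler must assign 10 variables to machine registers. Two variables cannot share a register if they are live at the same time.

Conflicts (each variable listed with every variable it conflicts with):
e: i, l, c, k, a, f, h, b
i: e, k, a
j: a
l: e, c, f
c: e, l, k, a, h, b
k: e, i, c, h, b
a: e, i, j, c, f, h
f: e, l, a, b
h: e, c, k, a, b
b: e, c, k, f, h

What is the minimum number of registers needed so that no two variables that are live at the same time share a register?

e, c, k, h, b pairwise conflict, so at least 5 registers are needed.
5 registers suffice: register 1 → {e, j}; register 2 → {i, c, f}; register 3 → {l, k, a}; register 4 → {h}; register 5 → {b}. Each listed conflict is separated.

5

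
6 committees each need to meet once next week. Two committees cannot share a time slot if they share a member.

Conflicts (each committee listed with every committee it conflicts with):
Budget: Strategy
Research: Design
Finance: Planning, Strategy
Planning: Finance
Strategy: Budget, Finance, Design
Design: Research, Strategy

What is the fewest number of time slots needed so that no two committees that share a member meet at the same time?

2

Budget and Strategy conflict, so at least 2 time slots are needed.
2 time slots suffice: time slot 1 → {Research, Planning, Strategy}; time slot 2 → {Budget, Finance, Design}. No two conflicting committees share a time slot.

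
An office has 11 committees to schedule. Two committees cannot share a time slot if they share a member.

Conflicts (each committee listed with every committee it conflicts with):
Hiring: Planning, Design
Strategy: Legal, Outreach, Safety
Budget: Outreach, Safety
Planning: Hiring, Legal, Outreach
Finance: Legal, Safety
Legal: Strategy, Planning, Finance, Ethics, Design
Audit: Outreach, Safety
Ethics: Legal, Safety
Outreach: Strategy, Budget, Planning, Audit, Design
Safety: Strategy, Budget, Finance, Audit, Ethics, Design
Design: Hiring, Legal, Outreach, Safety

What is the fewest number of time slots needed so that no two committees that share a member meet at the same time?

2

Legal and Ethics conflict, so at least 2 time slots are needed.
2 time slots suffice: time slot 1 → {Hiring, Legal, Outreach, Safety}; time slot 2 → {Strategy, Budget, Planning, Finance, Audit, Ethics, Design}. Every pair that conflicts lands in different time slots.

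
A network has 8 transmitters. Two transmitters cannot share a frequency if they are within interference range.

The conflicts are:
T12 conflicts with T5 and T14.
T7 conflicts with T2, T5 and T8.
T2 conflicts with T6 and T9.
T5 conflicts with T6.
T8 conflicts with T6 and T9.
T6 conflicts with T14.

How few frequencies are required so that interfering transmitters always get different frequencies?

T2 and T6 conflict, so at least 2 frequencies are needed.
2 frequencies suffice: frequency 1 → {T12, T7, T6, T9}; frequency 2 → {T2, T5, T8, T14}. No two conflicting transmitters share a frequency.

2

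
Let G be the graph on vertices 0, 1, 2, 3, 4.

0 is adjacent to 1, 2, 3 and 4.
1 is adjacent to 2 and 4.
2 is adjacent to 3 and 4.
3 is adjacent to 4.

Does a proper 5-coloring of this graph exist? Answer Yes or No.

Yes

The chromatic number is 4. 0, 1, 2, 4 are pairwise adjacent (a clique of size 4), so at least 4 colors are needed.
4 colors suffice: color red → {0}; color blue → {2}; color green → {4}; color yellow → {1, 3}.
Since 5 ≥ 4, a proper 5-coloring certainly exists.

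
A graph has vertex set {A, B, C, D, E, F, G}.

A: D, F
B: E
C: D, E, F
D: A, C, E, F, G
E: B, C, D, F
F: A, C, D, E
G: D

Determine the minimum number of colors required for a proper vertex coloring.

4

C, D, E, F are pairwise adjacent (a clique of size 4), so at least 4 colors are needed.
A valid assignment using 4 colors: A=3, B=1, C=4, D=1, E=3, F=2, G=2. No two adjacent vertices share a color.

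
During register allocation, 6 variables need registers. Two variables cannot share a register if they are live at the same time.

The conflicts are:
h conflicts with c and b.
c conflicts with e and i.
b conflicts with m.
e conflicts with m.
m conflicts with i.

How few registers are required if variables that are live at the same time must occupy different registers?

The cycle m-e-c-h-b-m has odd length 5, so it cannot be 2-colored; at least 3 registers are needed.
3 registers suffice: register 1 → {c, m}; register 2 → {b, e, i}; register 3 → {h}. Each listed conflict is separated.

3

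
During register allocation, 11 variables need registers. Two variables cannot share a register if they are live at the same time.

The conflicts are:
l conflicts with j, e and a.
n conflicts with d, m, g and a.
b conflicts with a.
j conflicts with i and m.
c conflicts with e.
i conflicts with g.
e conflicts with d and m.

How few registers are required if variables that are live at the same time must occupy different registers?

3

The cycle e-l-a-n-d-e has odd length 5, so it cannot be 2-colored; at least 3 registers are needed.
3 registers suffice: register 1 → {n, b, j, e}; register 2 → {c, i, d, m, a}; register 3 → {l, g}. Every pair that conflicts lands in different registers.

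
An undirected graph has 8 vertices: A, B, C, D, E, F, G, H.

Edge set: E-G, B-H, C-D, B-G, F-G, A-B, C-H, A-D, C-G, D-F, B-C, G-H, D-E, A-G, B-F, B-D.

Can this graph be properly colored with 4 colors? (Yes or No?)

The chromatic number is 4. B, C, G, H are pairwise adjacent (a clique of size 4), so at least 4 colors are needed.
4 colors suffice: color 1 → {D, G}; color 2 → {B, E}; color 3 → {A, C, F}; color 4 → {H}.
That is already a proper 4-coloring.

Yes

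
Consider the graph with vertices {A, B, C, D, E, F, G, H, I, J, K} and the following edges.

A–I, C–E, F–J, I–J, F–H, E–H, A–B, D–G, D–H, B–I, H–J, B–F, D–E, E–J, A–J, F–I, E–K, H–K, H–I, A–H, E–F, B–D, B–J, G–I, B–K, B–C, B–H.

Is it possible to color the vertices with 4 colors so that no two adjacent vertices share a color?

No

A, B, H, I, J are pairwise adjacent (a clique of size 5), so at least 5 colors are needed.
So 4 colors are not enough.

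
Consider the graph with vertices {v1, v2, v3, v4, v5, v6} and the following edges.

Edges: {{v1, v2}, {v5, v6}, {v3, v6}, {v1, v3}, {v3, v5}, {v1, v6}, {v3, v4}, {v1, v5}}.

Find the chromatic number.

v1, v3, v5, v6 are pairwise adjacent (a clique of size 4), so at least 4 colors are needed.
4 colors suffice: color 1 → {v1, v4}; color 2 → {v2, v3}; color 3 → {v6}; color 4 → {v5}. Every edge joins two different colors.

4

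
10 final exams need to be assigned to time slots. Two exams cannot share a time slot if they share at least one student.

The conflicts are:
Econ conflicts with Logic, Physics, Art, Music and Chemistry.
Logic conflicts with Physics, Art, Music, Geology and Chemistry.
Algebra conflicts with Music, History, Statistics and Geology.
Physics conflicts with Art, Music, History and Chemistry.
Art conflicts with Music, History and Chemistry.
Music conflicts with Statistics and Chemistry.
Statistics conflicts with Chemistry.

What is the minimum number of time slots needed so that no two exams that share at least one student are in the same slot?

6

Econ, Logic, Physics, Art, Music, Chemistry all conflict with each other, so at least 6 time slots are needed.
6 time slots suffice: time slot 1 → {Music, History, Geology}; time slot 2 → {Algebra, Chemistry}; time slot 3 → {Logic, Statistics}; time slot 4 → {Physics}; time slot 5 → {Art}; time slot 6 → {Econ}. No two conflicting exams share a time slot.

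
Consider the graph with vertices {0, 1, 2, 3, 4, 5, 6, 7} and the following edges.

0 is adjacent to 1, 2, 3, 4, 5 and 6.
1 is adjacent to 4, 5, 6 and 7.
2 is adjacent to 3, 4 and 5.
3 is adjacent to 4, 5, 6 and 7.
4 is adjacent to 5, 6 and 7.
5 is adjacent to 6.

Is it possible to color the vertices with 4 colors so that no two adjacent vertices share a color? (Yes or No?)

0, 2, 3, 4, 5 are pairwise adjacent (a clique of size 5), so at least 5 colors are needed.
So 4 colors are not enough.

No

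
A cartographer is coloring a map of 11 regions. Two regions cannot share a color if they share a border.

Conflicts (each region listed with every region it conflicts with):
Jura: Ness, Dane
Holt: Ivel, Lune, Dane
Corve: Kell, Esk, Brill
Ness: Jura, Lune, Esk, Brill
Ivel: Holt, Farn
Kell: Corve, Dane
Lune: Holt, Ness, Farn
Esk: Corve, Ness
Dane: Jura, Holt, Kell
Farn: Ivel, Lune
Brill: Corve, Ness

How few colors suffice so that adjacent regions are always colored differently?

The cycle Lune-Ness-Jura-Dane-Holt-Lune has odd length 5, so it cannot be 2-colored; at least 3 colors are needed.
One proper 3-coloring: Jura=3, Holt=1, Corve=1, Ness=1, Ivel=2, Kell=3, Lune=2, Esk=2, Dane=2, Farn=1, Brill=2. No two conflicting regions share a color.

3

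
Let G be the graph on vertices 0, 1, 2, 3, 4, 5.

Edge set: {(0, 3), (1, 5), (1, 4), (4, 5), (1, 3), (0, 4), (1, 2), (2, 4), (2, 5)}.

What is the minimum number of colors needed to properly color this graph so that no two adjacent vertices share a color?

1, 2, 4, 5 are mutually adjacent (a clique of size 4), so at least 4 colors are needed.
4 colors suffice: color red → {3, 4}; color blue → {0, 1}; color green → {2}; color yellow → {5}. Every edge joins two different colors.

4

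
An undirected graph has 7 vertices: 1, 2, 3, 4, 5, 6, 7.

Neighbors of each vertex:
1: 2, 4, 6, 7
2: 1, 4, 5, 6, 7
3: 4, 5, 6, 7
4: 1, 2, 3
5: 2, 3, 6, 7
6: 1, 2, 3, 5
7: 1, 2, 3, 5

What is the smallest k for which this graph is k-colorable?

3

3, 5, 7 are mutually adjacent, so at least 3 colors are needed.
3 colors suffice: color red → {2, 3}; color blue → {1, 5}; color green → {4, 6, 7}. Every edge joins two different colors.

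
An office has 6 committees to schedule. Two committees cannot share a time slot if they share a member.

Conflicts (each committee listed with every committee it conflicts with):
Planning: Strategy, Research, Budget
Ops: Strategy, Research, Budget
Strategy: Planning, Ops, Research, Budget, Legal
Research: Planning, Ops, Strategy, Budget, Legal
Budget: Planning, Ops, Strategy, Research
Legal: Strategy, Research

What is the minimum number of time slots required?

Planning, Strategy, Research, Budget are mutually in conflict, so at least 4 time slots are needed.
4 time slots suffice: time slot 1 → {Strategy}; time slot 2 → {Research}; time slot 3 → {Budget, Legal}; time slot 4 → {Planning, Ops}. No two conflicting committees share a time slot.

4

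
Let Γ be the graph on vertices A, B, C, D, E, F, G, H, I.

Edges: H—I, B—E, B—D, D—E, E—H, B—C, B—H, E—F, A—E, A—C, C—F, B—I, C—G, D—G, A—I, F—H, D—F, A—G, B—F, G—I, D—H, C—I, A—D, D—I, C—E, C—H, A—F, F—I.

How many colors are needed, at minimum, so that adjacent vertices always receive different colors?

B, C, E, F, H are pairwise adjacent (a clique of size 5), so at least 5 colors are needed.
5 colors suffice: A=4, B=4, C=3, D=3, E=2, F=1, G=1, H=5, I=2. No two adjacent vertices share a color.

5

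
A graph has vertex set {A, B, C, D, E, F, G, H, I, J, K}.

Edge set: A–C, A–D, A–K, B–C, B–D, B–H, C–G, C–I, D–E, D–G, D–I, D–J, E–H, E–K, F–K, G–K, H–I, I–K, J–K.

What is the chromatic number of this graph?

D and E are adjacent, so at least 2 colors are needed.
A valid assignment using 2 colors: A=2, B=2, C=1, D=1, E=2, F=2, G=2, H=1, I=2, J=2, K=1. Each edge has distinct colors on its endpoints.

2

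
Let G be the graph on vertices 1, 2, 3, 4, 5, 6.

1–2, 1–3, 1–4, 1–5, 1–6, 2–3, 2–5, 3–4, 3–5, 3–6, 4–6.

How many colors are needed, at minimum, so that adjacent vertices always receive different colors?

4

1, 2, 3, 5 form a clique, so at least 4 colors are needed.
4 colors suffice: 1=blue, 2=green, 3=red, 4=green, 5=yellow, 6=yellow. Each edge has distinct colors on its endpoints.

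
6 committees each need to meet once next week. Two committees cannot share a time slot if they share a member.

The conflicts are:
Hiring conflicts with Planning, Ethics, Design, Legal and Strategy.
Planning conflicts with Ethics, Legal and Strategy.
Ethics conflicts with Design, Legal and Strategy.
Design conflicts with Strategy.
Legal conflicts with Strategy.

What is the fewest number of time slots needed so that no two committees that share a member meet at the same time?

Hiring, Planning, Ethics, Legal, Strategy pairwise conflict, so at least 5 time slots are needed.
5 time slots suffice: time slot 1 → {Strategy}; time slot 2 → {Hiring}; time slot 3 → {Ethics}; time slot 4 → {Design, Legal}; time slot 5 → {Planning}. Each listed conflict is separated.

5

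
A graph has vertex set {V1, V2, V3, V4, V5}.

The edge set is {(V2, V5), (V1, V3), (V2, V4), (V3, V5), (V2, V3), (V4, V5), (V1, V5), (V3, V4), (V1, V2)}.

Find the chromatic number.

V1, V2, V3, V5 are pairwise adjacent (a clique of size 4), so at least 4 colors are needed.
One proper 4-coloring: V1=yellow, V2=red, V3=green, V4=yellow, V5=blue. Every edge joins two different colors.

4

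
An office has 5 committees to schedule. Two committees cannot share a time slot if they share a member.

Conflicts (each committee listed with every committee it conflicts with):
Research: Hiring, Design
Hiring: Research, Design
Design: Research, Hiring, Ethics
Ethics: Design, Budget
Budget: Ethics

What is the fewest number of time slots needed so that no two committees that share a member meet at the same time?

3

Research, Hiring, Design are mutually in conflict, so at least 3 time slots are needed.
3 time slots suffice: Research=2, Hiring=3, Design=1, Ethics=2, Budget=1. Each listed conflict is separated.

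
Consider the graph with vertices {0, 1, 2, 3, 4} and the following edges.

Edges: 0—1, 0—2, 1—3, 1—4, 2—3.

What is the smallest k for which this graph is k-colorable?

0 and 1 are adjacent, so at least 2 colors are needed.
2 colors suffice: 0=blue, 1=red, 2=red, 3=blue, 4=blue. Each edge has distinct colors on its endpoints.

2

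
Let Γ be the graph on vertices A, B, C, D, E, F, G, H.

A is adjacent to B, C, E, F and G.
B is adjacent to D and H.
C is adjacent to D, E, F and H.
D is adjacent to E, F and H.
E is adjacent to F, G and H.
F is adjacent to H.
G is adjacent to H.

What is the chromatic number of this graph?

5

C, D, E, F, H are pairwise adjacent (a clique of size 5), so at least 5 colors are needed.
5 colors suffice: A=red, B=blue, C=green, D=yellow, E=blue, F=purple, G=green, H=red. No two adjacent vertices share a color.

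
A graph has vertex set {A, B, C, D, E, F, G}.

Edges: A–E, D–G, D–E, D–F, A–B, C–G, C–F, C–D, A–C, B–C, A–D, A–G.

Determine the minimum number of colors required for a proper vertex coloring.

4

A, C, D, G form a clique, so at least 4 colors are needed.
A valid assignment using 4 colors: A=1, B=2, C=3, D=2, E=3, F=1, G=4. No two adjacent vertices share a color.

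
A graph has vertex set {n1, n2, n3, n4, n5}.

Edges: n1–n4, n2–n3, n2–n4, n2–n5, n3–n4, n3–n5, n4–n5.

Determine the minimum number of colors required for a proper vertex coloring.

4

n2, n3, n4, n5 are mutually adjacent (a clique of size 4), so at least 4 colors are needed.
4 colors suffice: color R → {n4}; color B → {n1, n2}; color G → {n5}; color Y → {n3}. No two adjacent vertices share a color.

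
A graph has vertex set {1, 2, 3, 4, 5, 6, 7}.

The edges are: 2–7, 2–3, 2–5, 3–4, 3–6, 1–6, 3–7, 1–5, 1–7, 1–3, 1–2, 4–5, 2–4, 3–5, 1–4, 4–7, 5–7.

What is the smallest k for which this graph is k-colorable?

1, 2, 3, 4, 5, 7 are pairwise adjacent (a clique of size 6), so at least 6 colors are needed.
6 colors suffice: color red → {3}; color blue → {1}; color green → {2, 6}; color yellow → {5}; color purple → {7}; color orange → {4}. No two adjacent vertices share a color.

6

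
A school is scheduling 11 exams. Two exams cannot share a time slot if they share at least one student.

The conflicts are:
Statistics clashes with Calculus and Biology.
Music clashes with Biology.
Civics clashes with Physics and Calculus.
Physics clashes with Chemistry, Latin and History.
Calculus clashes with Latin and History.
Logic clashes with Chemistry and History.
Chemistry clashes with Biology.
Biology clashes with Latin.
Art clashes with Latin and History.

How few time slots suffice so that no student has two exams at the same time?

2

Statistics and Calculus conflict, so at least 2 time slots are needed.
2 time slots suffice: time slot 1 → {Statistics, Music, Civics, Chemistry, Latin, History}; time slot 2 → {Physics, Calculus, Logic, Biology, Art}. No two conflicting exams share a time slot.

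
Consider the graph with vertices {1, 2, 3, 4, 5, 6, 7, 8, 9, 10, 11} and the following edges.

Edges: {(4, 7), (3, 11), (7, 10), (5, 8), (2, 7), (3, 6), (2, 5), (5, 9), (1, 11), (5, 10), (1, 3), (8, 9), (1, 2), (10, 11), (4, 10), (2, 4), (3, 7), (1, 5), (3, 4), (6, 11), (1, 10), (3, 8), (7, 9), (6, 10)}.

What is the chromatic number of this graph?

6, 10, 11 are pairwise adjacent, so at least 3 colors are needed.
A valid assignment using 3 colors: 1=blue, 2=red, 3=red, 4=green, 5=green, 6=blue, 7=blue, 8=blue, 9=red, 10=red, 11=green. Every edge joins two different colors.

3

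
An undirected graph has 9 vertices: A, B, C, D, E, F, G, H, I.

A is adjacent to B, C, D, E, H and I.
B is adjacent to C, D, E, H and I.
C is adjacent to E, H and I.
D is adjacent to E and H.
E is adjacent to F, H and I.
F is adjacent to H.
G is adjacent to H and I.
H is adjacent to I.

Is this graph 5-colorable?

No

A, B, C, E, H, I form a clique, so at least 6 colors are needed.
So 5 colors are not enough.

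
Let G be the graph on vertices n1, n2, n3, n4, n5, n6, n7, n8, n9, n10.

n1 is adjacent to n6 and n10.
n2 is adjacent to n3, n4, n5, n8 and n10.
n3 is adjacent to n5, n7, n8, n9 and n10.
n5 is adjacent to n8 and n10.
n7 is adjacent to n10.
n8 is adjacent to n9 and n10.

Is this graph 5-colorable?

Yes

The chromatic number is 5. n2, n3, n5, n8, n10 are mutually adjacent (a clique of size 5), so at least 5 colors are needed.
5 colors suffice: color R → {n1, n3, n4}; color B → {n6, n9, n10}; color G → {n2, n7}; color Y → {n8}; color P → {n5}.
That is already a proper 5-coloring.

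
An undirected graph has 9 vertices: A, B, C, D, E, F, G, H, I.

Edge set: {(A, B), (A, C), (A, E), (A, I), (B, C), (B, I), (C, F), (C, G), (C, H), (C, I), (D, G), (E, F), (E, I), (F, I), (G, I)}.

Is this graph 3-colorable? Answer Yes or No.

A, B, C, I are mutually adjacent (a clique of size 4), so at least 4 colors are needed.
So 3 colors are not enough.

No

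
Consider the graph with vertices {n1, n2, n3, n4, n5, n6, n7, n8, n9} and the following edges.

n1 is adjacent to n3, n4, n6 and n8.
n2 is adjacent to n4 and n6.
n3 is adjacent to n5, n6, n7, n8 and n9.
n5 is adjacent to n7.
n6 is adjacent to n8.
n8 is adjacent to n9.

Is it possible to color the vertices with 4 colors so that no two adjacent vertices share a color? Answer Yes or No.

The chromatic number is 4. n1, n3, n6, n8 are mutually adjacent (a clique of size 4), so at least 4 colors are needed.
4 colors suffice: n1=4, n2=3, n3=1, n4=1, n5=2, n6=2, n7=3, n8=3, n9=2.
That is already a proper 4-coloring.

Yes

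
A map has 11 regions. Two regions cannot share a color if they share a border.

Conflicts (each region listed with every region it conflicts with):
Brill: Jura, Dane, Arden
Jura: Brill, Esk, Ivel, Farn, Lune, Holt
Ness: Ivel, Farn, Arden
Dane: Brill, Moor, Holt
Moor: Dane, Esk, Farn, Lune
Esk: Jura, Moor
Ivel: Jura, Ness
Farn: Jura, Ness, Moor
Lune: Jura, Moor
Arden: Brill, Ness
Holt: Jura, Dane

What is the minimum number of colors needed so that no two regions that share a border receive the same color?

The cycle Dane-Moor-Esk-Jura-Holt-Dane has odd length 5, so it cannot be 2-colored; at least 3 colors are needed.
A valid assignment using 3 colors: Brill=3, Jura=1, Ness=1, Dane=2, Moor=1, Esk=2, Ivel=2, Farn=2, Lune=2, Arden=2, Holt=3. No two conflicting regions share a color.

3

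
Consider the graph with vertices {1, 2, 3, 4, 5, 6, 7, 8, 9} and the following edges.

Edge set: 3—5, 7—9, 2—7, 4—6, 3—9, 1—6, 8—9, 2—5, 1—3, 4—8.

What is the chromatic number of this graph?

The cycle 9-3-5-2-7-9 has odd length 5, so it cannot be 2-colored; at least 3 colors are needed.
3 colors suffice: color a → {3, 6, 7, 8}; color b → {1, 4, 5, 9}; color c → {2}. Every edge joins two different colors.

3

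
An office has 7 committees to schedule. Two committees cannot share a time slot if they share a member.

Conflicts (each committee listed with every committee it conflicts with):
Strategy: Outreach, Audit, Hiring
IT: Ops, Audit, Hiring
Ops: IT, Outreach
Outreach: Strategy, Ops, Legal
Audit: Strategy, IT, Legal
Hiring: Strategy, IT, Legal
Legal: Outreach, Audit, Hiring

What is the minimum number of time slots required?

The cycle Strategy-Outreach-Ops-IT-Audit-Strategy has odd length 5, so it cannot be 2-colored; at least 3 time slots are needed.
3 time slots suffice: time slot 1 → {Outreach, Audit, Hiring}; time slot 2 → {Strategy, IT, Legal}; time slot 3 → {Ops}. Each listed conflict is separated.

3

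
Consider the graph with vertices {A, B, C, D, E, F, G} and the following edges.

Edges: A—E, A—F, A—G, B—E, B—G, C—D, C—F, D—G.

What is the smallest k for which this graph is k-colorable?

3

The cycle F-C-D-G-A-F has odd length 5, so it cannot be 2-colored; at least 3 colors are needed.
One proper 3-coloring: A=red, B=red, C=blue, D=red, E=blue, F=green, G=blue. Every edge joins two different colors.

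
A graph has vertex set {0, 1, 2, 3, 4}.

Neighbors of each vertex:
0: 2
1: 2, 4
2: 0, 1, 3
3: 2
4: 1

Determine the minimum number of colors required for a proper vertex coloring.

2

0 and 2 are adjacent, so at least 2 colors are needed.
2 colors suffice: color red → {2, 4}; color blue → {0, 1, 3}. No two adjacent vertices share a color.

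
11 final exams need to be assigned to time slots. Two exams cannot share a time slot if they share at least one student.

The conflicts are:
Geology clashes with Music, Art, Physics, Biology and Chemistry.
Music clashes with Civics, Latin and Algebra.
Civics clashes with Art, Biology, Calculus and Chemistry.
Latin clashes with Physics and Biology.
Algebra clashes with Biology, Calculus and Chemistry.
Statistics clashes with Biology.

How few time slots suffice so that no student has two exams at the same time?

Statistics and Biology conflict, so at least 2 time slots are needed.
Using 2 time slots: Geology=1, Music=2, Civics=1, Latin=1, Algebra=1, Art=2, Physics=2, Statistics=1, Biology=2, Calculus=2, Chemistry=2. Every pair that conflicts lands in different time slots.

2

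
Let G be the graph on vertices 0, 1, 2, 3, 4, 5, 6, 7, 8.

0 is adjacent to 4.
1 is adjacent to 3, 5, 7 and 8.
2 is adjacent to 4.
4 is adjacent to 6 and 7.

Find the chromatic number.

2

0 and 4 are adjacent, so at least 2 colors are needed.
2 colors suffice: color red → {1, 4}; color blue → {0, 2, 3, 5, 6, 7, 8}. No two adjacent vertices share a color.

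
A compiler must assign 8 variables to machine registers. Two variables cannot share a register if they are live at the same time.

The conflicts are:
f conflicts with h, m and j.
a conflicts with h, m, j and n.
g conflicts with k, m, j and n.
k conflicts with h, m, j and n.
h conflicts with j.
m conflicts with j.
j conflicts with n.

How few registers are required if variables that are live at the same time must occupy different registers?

g, k, m, j all conflict with each other, so at least 4 registers are needed.
A valid assignment using 4 registers: f=2, a=2, g=4, k=2, h=3, m=3, j=1, n=3. No two conflicting variables share a register.

4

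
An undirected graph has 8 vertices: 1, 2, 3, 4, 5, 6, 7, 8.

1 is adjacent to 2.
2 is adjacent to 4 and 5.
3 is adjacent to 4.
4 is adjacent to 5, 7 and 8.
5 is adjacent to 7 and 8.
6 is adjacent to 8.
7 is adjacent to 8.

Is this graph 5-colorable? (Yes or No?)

The chromatic number is 4. 4, 5, 7, 8 are mutually adjacent (a clique of size 4), so at least 4 colors are needed.
4 colors suffice: color red → {1, 4, 6}; color blue → {2, 3, 8}; color green → {5}; color yellow → {7}.
Since 5 ≥ 4, a proper 5-coloring certainly exists.

Yes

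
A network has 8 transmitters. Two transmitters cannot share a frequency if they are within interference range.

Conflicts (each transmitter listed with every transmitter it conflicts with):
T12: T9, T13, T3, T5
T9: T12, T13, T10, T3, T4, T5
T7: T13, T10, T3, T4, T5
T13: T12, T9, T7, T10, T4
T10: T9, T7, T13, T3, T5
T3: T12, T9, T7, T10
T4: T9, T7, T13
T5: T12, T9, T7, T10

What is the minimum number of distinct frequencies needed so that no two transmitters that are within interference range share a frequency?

3

T7, T10, T5 are mutually in conflict, so at least 3 frequencies are needed.
3 frequencies suffice: frequency 1 → {T9, T7}; frequency 2 → {T12, T10, T4}; frequency 3 → {T13, T3, T5}. Each listed conflict is separated.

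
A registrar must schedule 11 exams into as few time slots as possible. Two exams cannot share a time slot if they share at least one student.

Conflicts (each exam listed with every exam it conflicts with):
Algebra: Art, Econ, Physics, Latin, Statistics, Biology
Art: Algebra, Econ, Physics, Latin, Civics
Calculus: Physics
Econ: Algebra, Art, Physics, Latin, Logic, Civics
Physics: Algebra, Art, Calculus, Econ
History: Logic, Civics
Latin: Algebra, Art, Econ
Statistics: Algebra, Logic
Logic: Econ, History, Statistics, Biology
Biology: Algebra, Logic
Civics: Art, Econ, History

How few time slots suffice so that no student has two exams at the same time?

Algebra, Art, Econ, Latin are mutually in conflict, so at least 4 time slots are needed.
4 time slots suffice: time slot 1 → {Algebra, Calculus, Logic, Civics}; time slot 2 → {Econ, History, Statistics, Biology}; time slot 3 → {Art}; time slot 4 → {Physics, Latin}. No two conflicting exams share a time slot.

4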